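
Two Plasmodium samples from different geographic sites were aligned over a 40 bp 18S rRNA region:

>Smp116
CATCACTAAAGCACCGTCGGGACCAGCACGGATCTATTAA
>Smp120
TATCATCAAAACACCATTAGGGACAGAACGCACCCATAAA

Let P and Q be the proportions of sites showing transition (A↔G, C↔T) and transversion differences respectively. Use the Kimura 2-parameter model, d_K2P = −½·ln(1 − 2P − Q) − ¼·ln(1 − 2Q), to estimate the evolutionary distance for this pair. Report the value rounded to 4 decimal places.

Differing sites — 1:C/T (Ti); 6:C/T (Ti); 7:T/C (Ti); 11:G/A (Ti); 16:G/A (Ti); 18:C/T (Ti); 19:G/A (Ti); 22:A/G (Ti); 23:C/A (Tv); 27:C/A (Tv); 31:G/C (Tv); 33:T/C (Ti); 35:T/C (Ti); 38:T/A (Tv).
Of the 14 differences, 10 transitions and 4 transversions over 40 sites: P = 10/40 = 0.250000, Q = 4/40 = 0.100000.
d = −0.5·ln(0.400000) − 0.25·ln(0.800000) = −0.5·(-0.916291) − 0.25·(-0.223144) = 0.5139.

0.5139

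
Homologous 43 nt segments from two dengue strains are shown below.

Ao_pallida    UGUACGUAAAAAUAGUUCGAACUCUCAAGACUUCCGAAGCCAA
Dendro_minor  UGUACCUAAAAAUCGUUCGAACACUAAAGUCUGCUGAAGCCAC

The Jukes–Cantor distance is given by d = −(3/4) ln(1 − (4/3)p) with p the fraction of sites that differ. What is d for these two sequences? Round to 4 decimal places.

The sequences differ at positions 6 (G/C), 14 (A/C), 23 (U/A), 26 (C/A), 30 (A/U), 33 (U/G), 35 (C/U), 43 (A/C).
p = 8/43 = 0.186047.
d = −0.75 · ln(1 − (4/3)·0.186047) = −0.75 · ln(0.751937) = −0.75 · (-0.285103) = 0.2138.

0.2138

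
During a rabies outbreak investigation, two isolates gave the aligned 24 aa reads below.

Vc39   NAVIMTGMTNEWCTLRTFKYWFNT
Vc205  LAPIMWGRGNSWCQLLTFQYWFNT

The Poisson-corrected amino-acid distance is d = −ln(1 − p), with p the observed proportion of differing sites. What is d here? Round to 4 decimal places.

The sequences differ at positions 1 (N/L), 3 (V/P), 6 (T/W), 8 (M/R), 9 (T/G), 11 (E/S), 14 (T/Q), 16 (R/L), 19 (K/Q).
p = 9/24 = 0.375000.
d = −ln(1 − 0.375000) = −ln(0.625000) = 0.4700.

0.4700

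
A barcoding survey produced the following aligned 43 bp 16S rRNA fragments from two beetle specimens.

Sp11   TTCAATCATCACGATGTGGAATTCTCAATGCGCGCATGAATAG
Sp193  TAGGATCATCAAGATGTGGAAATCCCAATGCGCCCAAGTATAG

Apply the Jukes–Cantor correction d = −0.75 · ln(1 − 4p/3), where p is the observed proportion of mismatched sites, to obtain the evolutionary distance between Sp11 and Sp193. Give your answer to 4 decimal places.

0.2454

The sequences differ at positions 2 (T/A), 3 (C/G), 4 (A/G), 12 (C/A), 22 (T/A), 25 (T/C), 34 (G/C), 37 (T/A), 39 (A/T).
p = 9/43 = 0.209302.
d = −0.75 · ln(1 − (4/3)·0.209302) = −0.75 · ln(0.720931) = −0.75 · (-0.327212) = 0.2454.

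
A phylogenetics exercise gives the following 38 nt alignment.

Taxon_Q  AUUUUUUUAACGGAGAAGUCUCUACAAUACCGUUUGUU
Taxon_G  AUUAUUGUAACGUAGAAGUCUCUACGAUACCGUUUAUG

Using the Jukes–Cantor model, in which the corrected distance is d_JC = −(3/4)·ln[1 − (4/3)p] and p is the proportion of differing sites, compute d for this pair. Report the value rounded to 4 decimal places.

0.1773

Differing sites — 4:U/A; 7:U/G; 13:G/U; 26:A/G; 36:G/A; 38:U/G.
p = 6/38 = 0.157895.
d = −0.75 · ln(1 − (4/3)·0.157895) = −0.75 · ln(0.789473) = −0.75 · (-0.236390) = 0.1773.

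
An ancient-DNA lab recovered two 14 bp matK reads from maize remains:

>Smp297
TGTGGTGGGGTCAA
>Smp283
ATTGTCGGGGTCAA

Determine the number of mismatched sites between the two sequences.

Differing sites — 1:T/A; 2:G/T; 5:G/T; 6:T/C.
That gives 4 mismatches out of 14 aligned sites, so the Hamming distance is 4.

4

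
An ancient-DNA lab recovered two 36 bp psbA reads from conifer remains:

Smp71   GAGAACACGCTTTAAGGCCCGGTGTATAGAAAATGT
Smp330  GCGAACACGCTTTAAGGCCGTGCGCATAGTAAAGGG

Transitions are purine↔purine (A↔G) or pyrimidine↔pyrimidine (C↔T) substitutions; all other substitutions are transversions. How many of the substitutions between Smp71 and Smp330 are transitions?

Differing sites — 2:A/C (Tv); 20:C/G (Tv); 21:G/T (Tv); 23:T/C (Ti); 25:T/C (Ti); 30:A/T (Tv); 34:T/G (Tv); 36:T/G (Tv).
Of the 8 differences, 2 transitions and 6 transversions, so the answer is 2.

2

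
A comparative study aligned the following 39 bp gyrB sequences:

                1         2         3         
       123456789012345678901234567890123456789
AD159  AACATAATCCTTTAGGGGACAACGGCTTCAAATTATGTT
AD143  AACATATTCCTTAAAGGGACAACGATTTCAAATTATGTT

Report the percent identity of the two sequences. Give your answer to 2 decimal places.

87.18%

Differing sites — 7:A/T; 13:T/A; 15:G/A; 25:G/A; 26:C/T.
34 of the 39 sites match, so the percent identity is 34/39 × 100 = 87.18%.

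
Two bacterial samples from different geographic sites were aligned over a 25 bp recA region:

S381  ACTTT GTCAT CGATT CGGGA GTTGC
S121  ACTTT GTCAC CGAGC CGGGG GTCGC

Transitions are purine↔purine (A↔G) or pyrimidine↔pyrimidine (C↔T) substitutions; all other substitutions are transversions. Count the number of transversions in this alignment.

Mismatches occur at site 10 (T↔C, transition), site 14 (T↔G, transversion), site 15 (T↔C, transition), site 20 (A↔G, transition), site 23 (T↔C, transition).
Of the 5 differences, 4 transitions and 1 transversion, so the answer is 1.

1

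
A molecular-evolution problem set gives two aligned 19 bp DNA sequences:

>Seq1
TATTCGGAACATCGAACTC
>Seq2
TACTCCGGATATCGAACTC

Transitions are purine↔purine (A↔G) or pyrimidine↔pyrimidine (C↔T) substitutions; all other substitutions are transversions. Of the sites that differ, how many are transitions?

3

The sequences differ at positions 3 (T/C, transition), 6 (G/C, transversion), 8 (A/G, transition), 10 (C/T, transition).
Of the 4 differences, 3 transitions and 1 transversion, so the answer is 3.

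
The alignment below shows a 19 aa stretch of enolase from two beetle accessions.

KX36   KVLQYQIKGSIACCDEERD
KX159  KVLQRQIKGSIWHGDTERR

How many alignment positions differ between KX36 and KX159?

Mismatches occur at site 5 (Y→R), site 12 (A→W), site 13 (C→H), site 14 (C→G), site 16 (E→T), site 19 (D→R).
That gives 6 mismatches out of 19 aligned sites, so the Hamming distance is 6.

6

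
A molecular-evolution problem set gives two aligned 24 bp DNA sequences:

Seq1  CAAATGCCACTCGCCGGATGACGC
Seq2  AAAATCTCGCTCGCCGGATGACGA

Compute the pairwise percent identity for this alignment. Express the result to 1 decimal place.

79.2%

The sequences differ at positions 1 (C/A), 6 (G/C), 7 (C/T), 9 (A/G), 24 (C/A).
19 of the 24 sites match, so the percent identity is 19/24 × 100 = 79.2%.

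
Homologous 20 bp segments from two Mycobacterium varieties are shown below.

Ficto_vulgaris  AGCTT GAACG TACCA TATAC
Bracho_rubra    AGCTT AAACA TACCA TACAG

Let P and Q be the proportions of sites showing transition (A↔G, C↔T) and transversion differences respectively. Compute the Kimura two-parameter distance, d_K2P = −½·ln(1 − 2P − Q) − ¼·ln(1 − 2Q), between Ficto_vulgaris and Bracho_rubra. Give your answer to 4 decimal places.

0.2417

Mismatches occur at site 6 (G/A, transition), site 10 (G/A, transition), site 18 (T/C, transition), site 20 (C/G, transversion).
Of the 4 differences, 3 transitions and 1 transversion over 20 sites: P = 3/20 = 0.150000, Q = 1/20 = 0.050000.
d = −0.5·ln(0.650000) − 0.25·ln(0.900000) = −0.5·(-0.430783) − 0.25·(-0.105361) = 0.2417.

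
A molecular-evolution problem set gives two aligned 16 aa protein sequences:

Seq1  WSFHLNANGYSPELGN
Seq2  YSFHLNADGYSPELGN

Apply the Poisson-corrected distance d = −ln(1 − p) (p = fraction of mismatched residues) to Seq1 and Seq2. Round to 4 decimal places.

0.1335

Mismatches occur at site 1 (W↔Y), site 8 (N↔D).
p = 2/16 = 0.125000.
d = −ln(1 − 0.125000) = −ln(0.875000) = 0.1335.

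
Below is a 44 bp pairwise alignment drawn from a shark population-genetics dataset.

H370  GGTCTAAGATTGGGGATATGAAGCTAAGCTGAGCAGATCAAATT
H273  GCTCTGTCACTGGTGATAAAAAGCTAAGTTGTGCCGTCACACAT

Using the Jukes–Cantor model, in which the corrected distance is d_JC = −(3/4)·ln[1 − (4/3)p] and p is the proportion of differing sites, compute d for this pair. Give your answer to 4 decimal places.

Mismatches occur at site 2 (G/C), site 6 (A/G), site 7 (A/T), site 8 (G/C), site 10 (T/C), site 14 (G/T), site 19 (T/A), site 20 (G/A), site 29 (C/T), site 32 (A/T), site 35 (A/C), site 37 (A/T), site 38 (T/C), site 39 (C/A), site 40 (A/C), site 42 (A/C), site 43 (T/A).
p = 17/44 = 0.386364.
d = −0.75 · ln(1 − (4/3)·0.386364) = −0.75 · ln(0.484848) = −0.75 · (-0.723920) = 0.5429.

0.5429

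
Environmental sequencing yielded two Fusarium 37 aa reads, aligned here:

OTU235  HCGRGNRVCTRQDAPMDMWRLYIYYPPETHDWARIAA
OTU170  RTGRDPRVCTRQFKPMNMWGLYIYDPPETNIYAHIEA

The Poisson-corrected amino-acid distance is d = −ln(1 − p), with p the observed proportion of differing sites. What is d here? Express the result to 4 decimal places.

0.4754

Differing sites — 1:H/R; 2:C/T; 5:G/D; 6:N/P; 13:D/F; 14:A/K; 17:D/N; 20:R/G; 25:Y/D; 30:H/N; 31:D/I; 32:W/Y; 34:R/H; 36:A/E.
p = 14/37 = 0.378378.
d = −ln(1 − 0.378378) = −ln(0.621622) = 0.4754.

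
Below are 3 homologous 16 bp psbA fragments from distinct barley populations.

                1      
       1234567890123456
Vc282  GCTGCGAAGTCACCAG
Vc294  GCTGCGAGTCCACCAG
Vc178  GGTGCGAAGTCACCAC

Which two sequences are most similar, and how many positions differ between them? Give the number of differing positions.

2

Pairwise Hamming distances:
  Vc282 vs Vc294: 3
  Vc282 vs Vc178: 2
  Vc294 vs Vc178: 5
The smallest is 2, between Vc282 and Vc178.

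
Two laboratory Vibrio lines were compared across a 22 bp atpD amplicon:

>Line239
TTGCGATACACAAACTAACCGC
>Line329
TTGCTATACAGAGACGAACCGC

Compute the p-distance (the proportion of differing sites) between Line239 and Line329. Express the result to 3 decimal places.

0.182

The sequences differ at positions 5 (G/T), 11 (C/G), 13 (A/G), 16 (T/G).
There are 4 differences over 22 sites, so p = 4/22 = 0.182.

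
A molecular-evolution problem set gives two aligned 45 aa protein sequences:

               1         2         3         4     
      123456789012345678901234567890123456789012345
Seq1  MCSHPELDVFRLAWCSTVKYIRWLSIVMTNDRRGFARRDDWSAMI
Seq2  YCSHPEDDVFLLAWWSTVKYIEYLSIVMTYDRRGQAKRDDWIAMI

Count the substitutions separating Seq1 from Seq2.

Differing sites — 1:M/Y; 7:L/D; 11:R/L; 15:C/W; 22:R/E; 23:W/Y; 30:N/Y; 35:F/Q; 37:R/K; 42:S/I.
That gives 10 mismatches out of 45 aligned sites, so the Hamming distance is 10.

10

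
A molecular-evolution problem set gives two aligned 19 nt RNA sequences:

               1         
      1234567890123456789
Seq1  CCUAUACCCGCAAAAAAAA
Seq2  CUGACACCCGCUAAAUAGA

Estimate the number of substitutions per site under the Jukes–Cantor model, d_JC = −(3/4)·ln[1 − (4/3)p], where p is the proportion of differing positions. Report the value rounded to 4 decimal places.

Mismatches occur at site 2 (C→U), site 3 (U→G), site 5 (U→C), site 12 (A→U), site 16 (A→U), site 18 (A→G).
p = 6/19 = 0.315789.
d = −0.75 · ln(1 − (4/3)·0.315789) = −0.75 · ln(0.578948) = −0.75 · (-0.546543) = 0.4099.

0.4099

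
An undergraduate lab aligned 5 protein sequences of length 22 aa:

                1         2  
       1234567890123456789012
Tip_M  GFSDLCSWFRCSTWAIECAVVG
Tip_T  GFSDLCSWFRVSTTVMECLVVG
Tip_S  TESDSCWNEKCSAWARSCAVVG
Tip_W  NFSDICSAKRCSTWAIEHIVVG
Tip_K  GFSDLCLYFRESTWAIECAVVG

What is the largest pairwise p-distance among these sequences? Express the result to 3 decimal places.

0.636

Pairwise Hamming distances:
  Tip_M vs Tip_T: 5
  Tip_M vs Tip_S: 10
  Tip_M vs Tip_W: 6
  Tip_M vs Tip_K: 3
  Tip_T vs Tip_S: 14
  Tip_T vs Tip_W: 10
  Tip_T vs Tip_K: 7
  Tip_S vs Tip_W: 12
  Tip_S vs Tip_K: 11
  Tip_W vs Tip_K: 8
The largest is 14 mismatches, between Tip_T and Tip_S; p = 14/22 = 0.636.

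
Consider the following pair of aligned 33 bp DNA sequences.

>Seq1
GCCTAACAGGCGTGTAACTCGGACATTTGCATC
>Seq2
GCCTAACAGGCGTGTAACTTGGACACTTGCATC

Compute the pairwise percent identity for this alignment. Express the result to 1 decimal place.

93.9%

Mismatches occur at site 20 (C/T), site 26 (T/C).
31 of the 33 sites match, so the percent identity is 31/33 × 100 = 93.9%.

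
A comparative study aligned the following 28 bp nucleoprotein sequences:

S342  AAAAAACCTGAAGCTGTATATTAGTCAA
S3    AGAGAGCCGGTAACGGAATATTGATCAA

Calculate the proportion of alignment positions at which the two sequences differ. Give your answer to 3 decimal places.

The sequences differ at positions 2 (A/G), 4 (A/G), 6 (A/G), 9 (T/G), 11 (A/T), 13 (G/A), 15 (T/G), 17 (T/A), 23 (A/G), 24 (G/A).
There are 10 differences over 28 sites, so p = 10/28 = 0.357.

0.357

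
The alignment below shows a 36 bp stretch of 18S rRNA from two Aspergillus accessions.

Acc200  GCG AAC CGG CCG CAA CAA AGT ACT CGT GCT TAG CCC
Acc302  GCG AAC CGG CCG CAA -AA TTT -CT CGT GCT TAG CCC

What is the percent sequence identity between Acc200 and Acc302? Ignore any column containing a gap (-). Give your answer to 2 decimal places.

94.12%

Excluding the 2 gap columns leaves 34 comparable sites.
Differing sites — 19:A/T; 20:G/T.
32 of the 34 comparable sites match, so the percent identity is 32/34 × 100 = 94.12%.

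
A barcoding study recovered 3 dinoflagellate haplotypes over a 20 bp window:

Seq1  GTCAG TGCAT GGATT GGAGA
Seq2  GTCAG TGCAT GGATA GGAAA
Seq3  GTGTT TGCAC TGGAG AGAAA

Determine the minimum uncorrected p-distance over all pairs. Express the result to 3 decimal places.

Pairwise Hamming distances:
  Seq1 vs Seq2: 2
  Seq1 vs Seq3: 10
  Seq2 vs Seq3: 9
The smallest is 2 mismatches, between Seq1 and Seq2; p = 2/20 = 0.100.

0.100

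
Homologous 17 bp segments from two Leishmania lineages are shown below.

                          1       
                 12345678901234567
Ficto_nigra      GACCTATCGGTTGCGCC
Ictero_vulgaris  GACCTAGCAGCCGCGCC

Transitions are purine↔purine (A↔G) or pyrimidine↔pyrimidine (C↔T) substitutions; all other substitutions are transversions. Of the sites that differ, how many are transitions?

3

Differing sites — 7:T/G (Tv); 9:G/A (Ti); 11:T/C (Ti); 12:T/C (Ti).
Of the 4 differences, 3 transitions and 1 transversion, so the answer is 3.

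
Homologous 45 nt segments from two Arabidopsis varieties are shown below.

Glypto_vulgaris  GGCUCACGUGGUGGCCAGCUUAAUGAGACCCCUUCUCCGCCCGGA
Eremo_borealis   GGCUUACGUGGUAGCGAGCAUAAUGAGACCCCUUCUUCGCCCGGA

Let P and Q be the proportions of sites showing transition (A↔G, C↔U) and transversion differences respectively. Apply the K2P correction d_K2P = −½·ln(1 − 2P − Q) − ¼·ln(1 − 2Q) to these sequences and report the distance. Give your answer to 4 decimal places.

Differing sites — 5:C/U (Ti); 13:G/A (Ti); 16:C/G (Tv); 20:U/A (Tv); 37:C/U (Ti).
Of the 5 differences, 3 transitions and 2 transversions over 45 sites: P = 3/45 = 0.066667, Q = 2/45 = 0.044444.
d = −0.5·ln(0.822222) − 0.25·ln(0.911112) = −0.5·(-0.195745) − 0.25·(-0.093089) = 0.1211.

0.1211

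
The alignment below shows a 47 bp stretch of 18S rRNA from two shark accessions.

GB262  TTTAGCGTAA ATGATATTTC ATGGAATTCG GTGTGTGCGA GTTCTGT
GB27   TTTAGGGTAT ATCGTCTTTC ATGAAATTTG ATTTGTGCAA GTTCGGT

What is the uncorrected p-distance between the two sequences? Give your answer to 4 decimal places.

0.2340

Mismatches occur at site 6 (C→G), site 10 (A→T), site 13 (G→C), site 14 (A→G), site 16 (A→C), site 24 (G→A), site 29 (C→T), site 31 (G→A), site 33 (G→T), site 39 (G→A), site 45 (T→G).
There are 11 differences over 47 sites, so p = 11/47 = 0.2340.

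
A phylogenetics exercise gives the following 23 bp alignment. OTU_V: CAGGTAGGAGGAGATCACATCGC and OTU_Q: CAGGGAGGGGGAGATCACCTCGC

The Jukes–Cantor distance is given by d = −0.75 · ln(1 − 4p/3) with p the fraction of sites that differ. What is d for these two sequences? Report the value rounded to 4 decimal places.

Differing sites — 5:T/G; 9:A/G; 19:A/C.
p = 3/23 = 0.130435.
d = −0.75 · ln(1 − (4/3)·0.130435) = −0.75 · ln(0.826087) = −0.75 · (-0.191055) = 0.1433.

0.1433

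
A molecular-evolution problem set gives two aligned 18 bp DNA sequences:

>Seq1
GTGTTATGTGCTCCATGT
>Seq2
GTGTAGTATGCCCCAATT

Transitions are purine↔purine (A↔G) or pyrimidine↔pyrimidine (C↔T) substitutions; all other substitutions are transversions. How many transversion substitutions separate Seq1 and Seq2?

3

Differing sites — 5:T/A (Tv); 6:A/G (Ti); 8:G/A (Ti); 12:T/C (Ti); 16:T/A (Tv); 17:G/T (Tv).
Of the 6 differences, 3 transitions and 3 transversions, so the answer is 3.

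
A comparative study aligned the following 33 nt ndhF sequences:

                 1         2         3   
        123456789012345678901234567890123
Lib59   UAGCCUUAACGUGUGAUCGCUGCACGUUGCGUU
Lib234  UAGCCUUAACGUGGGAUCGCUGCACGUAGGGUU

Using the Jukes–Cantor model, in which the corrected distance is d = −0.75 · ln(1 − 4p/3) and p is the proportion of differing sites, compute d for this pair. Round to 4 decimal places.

Mismatches occur at site 14 (U→G), site 28 (U→A), site 30 (C→G).
p = 3/33 = 0.090909.
d = −0.75 · ln(1 − (4/3)·0.090909) = −0.75 · ln(0.878788) = −0.75 · (-0.129212) = 0.0969.

0.0969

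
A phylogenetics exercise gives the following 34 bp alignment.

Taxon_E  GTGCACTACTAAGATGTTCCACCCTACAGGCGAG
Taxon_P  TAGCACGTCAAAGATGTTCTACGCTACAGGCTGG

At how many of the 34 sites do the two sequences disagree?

The sequences differ at positions 1 (G/T), 2 (T/A), 7 (T/G), 8 (A/T), 10 (T/A), 20 (C/T), 23 (C/G), 32 (G/T), 33 (A/G).
That gives 9 mismatches out of 34 aligned sites, so the Hamming distance is 9.

9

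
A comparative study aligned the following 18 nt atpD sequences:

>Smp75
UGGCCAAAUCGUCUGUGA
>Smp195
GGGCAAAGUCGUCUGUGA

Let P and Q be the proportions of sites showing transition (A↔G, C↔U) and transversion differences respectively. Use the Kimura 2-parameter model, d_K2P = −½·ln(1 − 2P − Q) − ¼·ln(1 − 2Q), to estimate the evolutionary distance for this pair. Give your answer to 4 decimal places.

Differing sites — 1:U/G (Tv); 5:C/A (Tv); 8:A/G (Ti).
Of the 3 differences, 1 transition and 2 transversions over 18 sites: P = 1/18 = 0.055556, Q = 2/18 = 0.111111.
d = −0.5·ln(0.777777) − 0.25·ln(0.777778) = −0.5·(-0.251315) − 0.25·(-0.251314) = 0.1885.

0.1885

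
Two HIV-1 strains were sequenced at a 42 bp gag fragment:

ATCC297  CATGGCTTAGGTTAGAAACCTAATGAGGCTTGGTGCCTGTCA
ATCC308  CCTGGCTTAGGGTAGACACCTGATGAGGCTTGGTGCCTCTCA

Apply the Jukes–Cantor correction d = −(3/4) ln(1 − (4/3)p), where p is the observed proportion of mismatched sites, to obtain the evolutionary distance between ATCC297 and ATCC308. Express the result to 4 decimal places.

Mismatches occur at site 2 (A→C), site 12 (T→G), site 17 (A→C), site 22 (A→G), site 39 (G→C).
p = 5/42 = 0.119048.
d = −0.75 · ln(1 − (4/3)·0.119048) = −0.75 · ln(0.841269) = −0.75 · (-0.172844) = 0.1296.

0.1296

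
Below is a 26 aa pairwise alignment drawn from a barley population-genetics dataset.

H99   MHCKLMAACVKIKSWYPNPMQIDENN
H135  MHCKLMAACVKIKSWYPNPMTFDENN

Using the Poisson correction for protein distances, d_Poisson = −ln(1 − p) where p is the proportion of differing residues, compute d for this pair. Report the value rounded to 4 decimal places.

0.0800

Mismatches occur at site 21 (Q→T), site 22 (I→F).
p = 2/26 = 0.076923.
d = −ln(1 − 0.076923) = −ln(0.923077) = 0.0800.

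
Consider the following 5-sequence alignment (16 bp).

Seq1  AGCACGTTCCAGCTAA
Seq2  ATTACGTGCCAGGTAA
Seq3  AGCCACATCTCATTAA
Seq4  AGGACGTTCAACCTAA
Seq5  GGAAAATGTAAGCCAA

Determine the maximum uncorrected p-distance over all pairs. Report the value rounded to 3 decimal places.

0.750

Pairwise Hamming distances:
  Seq1 vs Seq2: 4
  Seq1 vs Seq3: 8
  Seq1 vs Seq4: 3
  Seq1 vs Seq5: 8
  Seq2 vs Seq3: 11
  Seq2 vs Seq4: 6
  Seq2 vs Seq5: 9
  Seq3 vs Seq4: 9
  Seq3 vs Seq5: 12
  Seq4 vs Seq5: 8
The largest is 12 mismatches, between Seq3 and Seq5; p = 12/16 = 0.750.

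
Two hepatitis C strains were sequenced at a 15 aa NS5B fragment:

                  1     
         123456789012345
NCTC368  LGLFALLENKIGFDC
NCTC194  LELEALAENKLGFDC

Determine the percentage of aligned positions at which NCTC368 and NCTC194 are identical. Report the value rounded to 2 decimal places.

The sequences differ at positions 2 (G/E), 4 (F/E), 7 (L/A), 11 (I/L).
11 of the 15 sites match, so the percent identity is 11/15 × 100 = 73.33%.

73.33%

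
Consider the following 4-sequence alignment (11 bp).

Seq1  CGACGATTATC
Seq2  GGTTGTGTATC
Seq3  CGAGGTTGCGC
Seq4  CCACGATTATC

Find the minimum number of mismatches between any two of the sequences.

1

Pairwise Hamming distances:
  Seq1 vs Seq2: 5
  Seq1 vs Seq3: 5
  Seq1 vs Seq4: 1
  Seq2 vs Seq3: 7
  Seq2 vs Seq4: 6
  Seq3 vs Seq4: 6
The smallest is 1, between Seq1 and Seq4.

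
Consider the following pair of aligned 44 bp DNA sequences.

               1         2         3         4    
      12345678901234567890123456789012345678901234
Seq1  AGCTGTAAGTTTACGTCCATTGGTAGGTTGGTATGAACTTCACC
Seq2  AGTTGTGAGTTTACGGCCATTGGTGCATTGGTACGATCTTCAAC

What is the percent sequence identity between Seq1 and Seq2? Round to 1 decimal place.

The sequences differ at positions 3 (C/T), 7 (A/G), 16 (T/G), 25 (A/G), 26 (G/C), 27 (G/A), 34 (T/C), 37 (A/T), 43 (C/A).
35 of the 44 sites match, so the percent identity is 35/44 × 100 = 79.5%.

79.5%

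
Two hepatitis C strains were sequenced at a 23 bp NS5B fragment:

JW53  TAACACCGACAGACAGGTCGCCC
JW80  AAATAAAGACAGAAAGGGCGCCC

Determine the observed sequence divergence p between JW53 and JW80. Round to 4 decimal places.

Differing sites — 1:T/A; 4:C/T; 6:C/A; 7:C/A; 14:C/A; 18:T/G.
There are 6 differences over 23 sites, so p = 6/23 = 0.2609.

0.2609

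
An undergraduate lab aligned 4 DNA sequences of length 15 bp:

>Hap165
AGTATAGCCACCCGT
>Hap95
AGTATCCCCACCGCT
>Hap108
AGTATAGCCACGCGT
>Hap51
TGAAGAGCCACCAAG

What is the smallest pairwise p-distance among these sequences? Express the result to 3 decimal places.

Pairwise Hamming distances:
  Hap165 vs Hap95: 4
  Hap165 vs Hap108: 1
  Hap165 vs Hap51: 6
  Hap95 vs Hap108: 5
  Hap95 vs Hap51: 8
  Hap108 vs Hap51: 7
The smallest is 1 mismatch, between Hap165 and Hap108; p = 1/15 = 0.067.

0.067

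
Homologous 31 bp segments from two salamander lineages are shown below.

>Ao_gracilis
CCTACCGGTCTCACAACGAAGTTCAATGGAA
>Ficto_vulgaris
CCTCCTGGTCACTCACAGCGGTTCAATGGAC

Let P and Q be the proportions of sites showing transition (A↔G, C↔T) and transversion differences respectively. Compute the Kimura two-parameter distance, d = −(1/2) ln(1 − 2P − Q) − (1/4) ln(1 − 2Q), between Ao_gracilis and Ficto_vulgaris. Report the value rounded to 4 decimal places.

The sequences differ at positions 4 (A/C, transversion), 6 (C/T, transition), 11 (T/A, transversion), 13 (A/T, transversion), 16 (A/C, transversion), 17 (C/A, transversion), 19 (A/C, transversion), 20 (A/G, transition), 31 (A/C, transversion).
Of the 9 differences, 2 transitions and 7 transversions over 31 sites: P = 2/31 = 0.064516, Q = 7/31 = 0.225806.
d = −0.5·ln(0.645162) − 0.25·ln(0.548388) = −0.5·(-0.438254) − 0.25·(-0.600772) = 0.3693.

0.3693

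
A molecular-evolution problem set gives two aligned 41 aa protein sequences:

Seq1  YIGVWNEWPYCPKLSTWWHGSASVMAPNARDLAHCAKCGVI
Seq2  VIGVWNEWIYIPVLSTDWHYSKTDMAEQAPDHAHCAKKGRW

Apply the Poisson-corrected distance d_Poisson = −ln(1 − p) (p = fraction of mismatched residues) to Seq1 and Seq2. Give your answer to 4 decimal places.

The sequences differ at positions 1 (Y/V), 9 (P/I), 11 (C/I), 13 (K/V), 17 (W/D), 20 (G/Y), 22 (A/K), 23 (S/T), 24 (V/D), 27 (P/E), 28 (N/Q), 30 (R/P), 32 (L/H), 38 (C/K), 40 (V/R), 41 (I/W).
p = 16/41 = 0.390244.
d = −ln(1 − 0.390244) = −ln(0.609756) = 0.4947.

0.4947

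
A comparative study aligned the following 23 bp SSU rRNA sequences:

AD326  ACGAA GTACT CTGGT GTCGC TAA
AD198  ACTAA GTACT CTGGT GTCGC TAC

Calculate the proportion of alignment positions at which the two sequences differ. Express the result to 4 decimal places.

Mismatches occur at site 3 (G→T), site 23 (A→C).
There are 2 differences over 23 sites, so p = 2/23 = 0.0870.

0.0870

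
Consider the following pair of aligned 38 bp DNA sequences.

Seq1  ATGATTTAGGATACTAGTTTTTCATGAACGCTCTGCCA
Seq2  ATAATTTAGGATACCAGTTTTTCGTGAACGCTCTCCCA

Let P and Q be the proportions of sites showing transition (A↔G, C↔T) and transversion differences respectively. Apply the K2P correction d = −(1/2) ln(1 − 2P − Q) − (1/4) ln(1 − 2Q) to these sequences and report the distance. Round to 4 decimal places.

Differing sites — 3:G/A (Ti); 15:T/C (Ti); 24:A/G (Ti); 35:G/C (Tv).
Of the 4 differences, 3 transitions and 1 transversion over 38 sites: P = 3/38 = 0.078947, Q = 1/38 = 0.026316.
d = −0.5·ln(0.815790) − 0.25·ln(0.947368) = −0.5·(-0.203598) − 0.25·(-0.054068) = 0.1153.

0.1153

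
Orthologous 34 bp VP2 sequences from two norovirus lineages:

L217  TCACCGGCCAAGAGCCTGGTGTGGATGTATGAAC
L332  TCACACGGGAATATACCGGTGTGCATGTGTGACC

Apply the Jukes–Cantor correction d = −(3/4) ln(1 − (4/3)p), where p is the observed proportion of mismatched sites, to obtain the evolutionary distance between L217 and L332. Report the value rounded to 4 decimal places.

The sequences differ at positions 5 (C/A), 6 (G/C), 8 (C/G), 9 (C/G), 12 (G/T), 14 (G/T), 15 (C/A), 17 (T/C), 24 (G/C), 29 (A/G), 33 (A/C).
p = 11/34 = 0.323529.
d = −0.75 · ln(1 − (4/3)·0.323529) = −0.75 · ln(0.568628) = −0.75 · (-0.564529) = 0.4234.

0.4234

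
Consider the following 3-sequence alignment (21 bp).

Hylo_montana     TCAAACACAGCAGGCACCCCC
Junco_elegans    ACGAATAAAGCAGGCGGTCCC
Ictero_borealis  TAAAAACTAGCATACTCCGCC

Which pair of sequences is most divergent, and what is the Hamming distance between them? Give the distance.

12

Pairwise Hamming distances:
  Hylo_montana vs Junco_elegans: 7
  Hylo_montana vs Ictero_borealis: 8
  Junco_elegans vs Ictero_borealis: 12
The largest is 12, between Junco_elegans and Ictero_borealis.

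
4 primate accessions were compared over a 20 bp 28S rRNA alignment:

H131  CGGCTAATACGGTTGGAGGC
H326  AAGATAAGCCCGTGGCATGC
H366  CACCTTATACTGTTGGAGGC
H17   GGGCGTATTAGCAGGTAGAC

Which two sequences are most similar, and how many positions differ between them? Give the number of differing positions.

4

Pairwise Hamming distances:
  H131 vs H326: 9
  H131 vs H366: 4
  H131 vs H17: 10
  H326 vs H366: 10
  H326 vs H17: 14
  H366 vs H17: 12
The smallest is 4, between H131 and H366.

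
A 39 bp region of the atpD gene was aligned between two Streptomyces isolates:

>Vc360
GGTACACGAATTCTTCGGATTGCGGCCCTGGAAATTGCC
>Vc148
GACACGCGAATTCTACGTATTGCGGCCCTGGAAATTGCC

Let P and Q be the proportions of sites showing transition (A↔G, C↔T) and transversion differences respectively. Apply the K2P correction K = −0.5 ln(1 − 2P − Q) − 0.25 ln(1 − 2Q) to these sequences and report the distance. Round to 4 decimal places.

0.1418

Mismatches occur at site 2 (G→A, transition), site 3 (T→C, transition), site 6 (A→G, transition), site 15 (T→A, transversion), site 18 (G→T, transversion).
Of the 5 differences, 3 transitions and 2 transversions over 39 sites: P = 3/39 = 0.076923, Q = 2/39 = 0.051282.
d = −0.5·ln(0.794872) − 0.25·ln(0.897436) = −0.5·(-0.229574) − 0.25·(-0.108213) = 0.1418.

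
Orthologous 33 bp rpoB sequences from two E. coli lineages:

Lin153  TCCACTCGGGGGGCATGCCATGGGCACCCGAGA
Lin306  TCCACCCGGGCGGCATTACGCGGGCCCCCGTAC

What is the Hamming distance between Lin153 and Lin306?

Differing sites — 6:T/C; 11:G/C; 17:G/T; 18:C/A; 20:A/G; 21:T/C; 26:A/C; 31:A/T; 32:G/A; 33:A/C.
That gives 10 mismatches out of 33 aligned sites, so the Hamming distance is 10.

10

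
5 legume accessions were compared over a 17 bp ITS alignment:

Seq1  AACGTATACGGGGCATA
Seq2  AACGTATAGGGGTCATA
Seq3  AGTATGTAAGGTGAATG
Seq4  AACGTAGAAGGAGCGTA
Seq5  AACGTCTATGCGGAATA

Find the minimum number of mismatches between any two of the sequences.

2

Pairwise Hamming distances:
  Seq1 vs Seq2: 2
  Seq1 vs Seq3: 8
  Seq1 vs Seq4: 4
  Seq1 vs Seq5: 4
  Seq2 vs Seq3: 9
  Seq2 vs Seq4: 5
  Seq2 vs Seq5: 5
  Seq3 vs Seq4: 9
  Seq3 vs Seq5: 8
  Seq4 vs Seq5: 7
The smallest is 2, between Seq1 and Seq2.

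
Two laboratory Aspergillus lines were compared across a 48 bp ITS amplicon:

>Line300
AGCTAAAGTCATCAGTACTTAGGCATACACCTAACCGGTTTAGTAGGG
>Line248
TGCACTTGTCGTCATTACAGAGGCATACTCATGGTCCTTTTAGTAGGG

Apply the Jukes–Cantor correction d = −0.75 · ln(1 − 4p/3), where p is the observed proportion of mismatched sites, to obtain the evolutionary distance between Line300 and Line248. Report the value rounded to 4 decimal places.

Mismatches occur at site 1 (A/T), site 4 (T/A), site 5 (A/C), site 6 (A/T), site 7 (A/T), site 11 (A/G), site 15 (G/T), site 19 (T/A), site 20 (T/G), site 29 (A/T), site 31 (C/A), site 33 (A/G), site 34 (A/G), site 35 (C/T), site 37 (G/C), site 38 (G/T).
p = 16/48 = 0.333333.
d = −0.75 · ln(1 − (4/3)·0.333333) = −0.75 · ln(0.555556) = −0.75 · (-0.587786) = 0.4408.

0.4408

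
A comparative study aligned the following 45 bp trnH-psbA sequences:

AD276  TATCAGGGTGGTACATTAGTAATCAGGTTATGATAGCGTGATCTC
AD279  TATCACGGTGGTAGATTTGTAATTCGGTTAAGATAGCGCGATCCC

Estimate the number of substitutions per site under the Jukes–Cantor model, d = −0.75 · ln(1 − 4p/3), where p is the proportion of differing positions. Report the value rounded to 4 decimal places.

The sequences differ at positions 6 (G/C), 14 (C/G), 18 (A/T), 24 (C/T), 25 (A/C), 31 (T/A), 39 (T/C), 44 (T/C).
p = 8/45 = 0.177778.
d = −0.75 · ln(1 − (4/3)·0.177778) = −0.75 · ln(0.762963) = −0.75 · (-0.270546) = 0.2029.

0.2029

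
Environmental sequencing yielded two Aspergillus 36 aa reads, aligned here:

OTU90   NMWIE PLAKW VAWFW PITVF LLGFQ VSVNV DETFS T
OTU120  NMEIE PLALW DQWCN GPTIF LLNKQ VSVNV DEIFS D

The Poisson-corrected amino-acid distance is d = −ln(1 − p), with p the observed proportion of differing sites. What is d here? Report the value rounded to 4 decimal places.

0.4480

Differing sites — 3:W/E; 9:K/L; 11:V/D; 12:A/Q; 14:F/C; 15:W/N; 16:P/G; 17:I/P; 19:V/I; 23:G/N; 24:F/K; 33:T/I; 36:T/D.
p = 13/36 = 0.361111.
d = −ln(1 − 0.361111) = −ln(0.638889) = 0.4480.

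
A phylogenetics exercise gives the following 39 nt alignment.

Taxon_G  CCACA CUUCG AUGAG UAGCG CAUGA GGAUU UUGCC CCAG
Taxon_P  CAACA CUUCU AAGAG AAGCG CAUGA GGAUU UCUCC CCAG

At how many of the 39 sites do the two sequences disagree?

6

Differing sites — 2:C/A; 10:G/U; 12:U/A; 16:U/A; 32:U/C; 33:G/U.
That gives 6 mismatches out of 39 aligned sites, so the Hamming distance is 6.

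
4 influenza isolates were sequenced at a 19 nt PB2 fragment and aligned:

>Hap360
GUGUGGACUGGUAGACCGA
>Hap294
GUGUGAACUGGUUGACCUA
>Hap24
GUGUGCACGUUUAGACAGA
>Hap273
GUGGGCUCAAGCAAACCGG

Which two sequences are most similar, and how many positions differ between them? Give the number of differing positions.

Pairwise Hamming distances:
  Hap360 vs Hap294: 3
  Hap360 vs Hap24: 5
  Hap360 vs Hap273: 8
  Hap294 vs Hap24: 7
  Hap294 vs Hap273: 10
  Hap24 vs Hap273: 9
The smallest is 3, between Hap360 and Hap294.

3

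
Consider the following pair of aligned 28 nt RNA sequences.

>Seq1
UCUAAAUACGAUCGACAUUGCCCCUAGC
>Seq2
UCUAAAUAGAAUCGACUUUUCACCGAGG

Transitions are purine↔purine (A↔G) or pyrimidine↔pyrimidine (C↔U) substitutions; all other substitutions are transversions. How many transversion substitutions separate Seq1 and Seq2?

6

The sequences differ at positions 9 (C/G, transversion), 10 (G/A, transition), 17 (A/U, transversion), 20 (G/U, transversion), 22 (C/A, transversion), 25 (U/G, transversion), 28 (C/G, transversion).
Of the 7 differences, 1 transition and 6 transversions, so the answer is 6.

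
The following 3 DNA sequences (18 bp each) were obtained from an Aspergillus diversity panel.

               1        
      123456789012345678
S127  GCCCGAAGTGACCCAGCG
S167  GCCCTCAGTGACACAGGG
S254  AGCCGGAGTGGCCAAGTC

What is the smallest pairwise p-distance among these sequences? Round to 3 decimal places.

Pairwise Hamming distances:
  S127 vs S167: 4
  S127 vs S254: 7
  S167 vs S254: 9
The smallest is 4 mismatches, between S127 and S167; p = 4/18 = 0.222.

0.222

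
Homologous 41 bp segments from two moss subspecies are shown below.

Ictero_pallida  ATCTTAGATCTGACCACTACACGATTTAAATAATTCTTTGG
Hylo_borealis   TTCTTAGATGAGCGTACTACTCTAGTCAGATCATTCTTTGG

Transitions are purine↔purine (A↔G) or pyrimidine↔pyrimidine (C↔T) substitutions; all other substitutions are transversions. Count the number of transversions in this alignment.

9

Differing sites — 1:A/T (Tv); 10:C/G (Tv); 11:T/A (Tv); 13:A/C (Tv); 14:C/G (Tv); 15:C/T (Ti); 21:A/T (Tv); 23:G/T (Tv); 25:T/G (Tv); 27:T/C (Ti); 29:A/G (Ti); 32:A/C (Tv).
Of the 12 differences, 3 transitions and 9 transversions, so the answer is 9.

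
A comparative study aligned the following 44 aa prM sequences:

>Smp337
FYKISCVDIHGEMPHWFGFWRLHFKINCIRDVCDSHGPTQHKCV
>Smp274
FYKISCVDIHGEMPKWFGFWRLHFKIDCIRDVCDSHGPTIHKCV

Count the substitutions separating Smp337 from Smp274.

3

The sequences differ at positions 15 (H/K), 27 (N/D), 40 (Q/I).
That gives 3 mismatches out of 44 aligned sites, so the Hamming distance is 3.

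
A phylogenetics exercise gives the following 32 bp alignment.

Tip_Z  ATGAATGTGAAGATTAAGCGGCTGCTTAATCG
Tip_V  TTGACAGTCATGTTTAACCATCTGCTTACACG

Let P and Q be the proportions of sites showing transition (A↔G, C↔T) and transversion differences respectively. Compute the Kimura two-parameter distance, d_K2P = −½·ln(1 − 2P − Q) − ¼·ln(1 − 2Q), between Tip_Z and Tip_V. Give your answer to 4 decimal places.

Mismatches occur at site 1 (A↔T, transversion), site 5 (A↔C, transversion), site 6 (T↔A, transversion), site 9 (G↔C, transversion), site 11 (A↔T, transversion), site 13 (A↔T, transversion), site 18 (G↔C, transversion), site 20 (G↔A, transition), site 21 (G↔T, transversion), site 29 (A↔C, transversion), site 30 (T↔A, transversion).
Of the 11 differences, 1 transition and 10 transversions over 32 sites: P = 1/32 = 0.031250, Q = 10/32 = 0.312500.
d = −0.5·ln(0.625000) − 0.25·ln(0.375000) = −0.5·(-0.470004) − 0.25·(-0.980829) = 0.4802.

0.4802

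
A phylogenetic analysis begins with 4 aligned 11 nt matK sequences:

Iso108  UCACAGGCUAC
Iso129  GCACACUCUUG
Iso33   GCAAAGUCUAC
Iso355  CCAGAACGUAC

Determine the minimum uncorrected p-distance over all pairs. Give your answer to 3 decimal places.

Pairwise Hamming distances:
  Iso108 vs Iso129: 5
  Iso108 vs Iso33: 3
  Iso108 vs Iso355: 5
  Iso129 vs Iso33: 4
  Iso129 vs Iso355: 7
  Iso33 vs Iso355: 5
The smallest is 3 mismatches, between Iso108 and Iso33; p = 3/11 = 0.273.

0.273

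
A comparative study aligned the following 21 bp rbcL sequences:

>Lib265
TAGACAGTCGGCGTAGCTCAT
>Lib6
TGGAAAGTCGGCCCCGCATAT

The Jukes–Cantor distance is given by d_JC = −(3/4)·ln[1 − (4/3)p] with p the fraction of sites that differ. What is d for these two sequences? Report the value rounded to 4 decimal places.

Differing sites — 2:A/G; 5:C/A; 13:G/C; 14:T/C; 15:A/C; 18:T/A; 19:C/T.
p = 7/21 = 0.333333.
d = −0.75 · ln(1 − (4/3)·0.333333) = −0.75 · ln(0.555556) = −0.75 · (-0.587786) = 0.4408.

0.4408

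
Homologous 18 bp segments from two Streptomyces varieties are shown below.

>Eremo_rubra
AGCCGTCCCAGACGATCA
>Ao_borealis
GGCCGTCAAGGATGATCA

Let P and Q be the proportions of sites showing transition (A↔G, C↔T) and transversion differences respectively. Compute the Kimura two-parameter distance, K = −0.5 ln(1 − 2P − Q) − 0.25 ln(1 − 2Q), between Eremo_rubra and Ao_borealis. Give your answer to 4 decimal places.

0.3567

Mismatches occur at site 1 (A/G, transition), site 8 (C/A, transversion), site 9 (C/A, transversion), site 10 (A/G, transition), site 13 (C/T, transition).
Of the 5 differences, 3 transitions and 2 transversions over 18 sites: P = 3/18 = 0.166667, Q = 2/18 = 0.111111.
d = −0.5·ln(0.555555) − 0.25·ln(0.777778) = −0.5·(-0.587788) − 0.25·(-0.251314) = 0.3567.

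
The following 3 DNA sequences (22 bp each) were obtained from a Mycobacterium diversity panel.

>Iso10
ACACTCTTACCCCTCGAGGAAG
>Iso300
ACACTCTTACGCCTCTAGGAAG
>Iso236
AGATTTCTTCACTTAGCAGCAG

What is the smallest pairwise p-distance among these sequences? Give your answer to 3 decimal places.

0.091

Pairwise Hamming distances:
  Iso10 vs Iso300: 2
  Iso10 vs Iso236: 11
  Iso300 vs Iso236: 12
The smallest is 2 mismatches, between Iso10 and Iso300; p = 2/22 = 0.091.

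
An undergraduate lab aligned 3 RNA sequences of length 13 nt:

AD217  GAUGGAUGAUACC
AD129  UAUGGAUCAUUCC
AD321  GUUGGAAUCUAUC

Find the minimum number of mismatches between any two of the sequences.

3

Pairwise Hamming distances:
  AD217 vs AD129: 3
  AD217 vs AD321: 5
  AD129 vs AD321: 7
The smallest is 3, between AD217 and AD129.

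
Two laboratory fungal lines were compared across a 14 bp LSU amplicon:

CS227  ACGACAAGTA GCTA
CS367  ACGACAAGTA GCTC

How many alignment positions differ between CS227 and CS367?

The sequences differ at position 14 (A/C).
That gives 1 mismatch out of 14 aligned sites, so the Hamming distance is 1.

1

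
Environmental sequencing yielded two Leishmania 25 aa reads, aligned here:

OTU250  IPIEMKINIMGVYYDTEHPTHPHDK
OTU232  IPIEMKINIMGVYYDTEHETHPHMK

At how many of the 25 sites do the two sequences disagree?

2

Mismatches occur at site 19 (P↔E), site 24 (D↔M).
That gives 2 mismatches out of 25 aligned sites, so the Hamming distance is 2.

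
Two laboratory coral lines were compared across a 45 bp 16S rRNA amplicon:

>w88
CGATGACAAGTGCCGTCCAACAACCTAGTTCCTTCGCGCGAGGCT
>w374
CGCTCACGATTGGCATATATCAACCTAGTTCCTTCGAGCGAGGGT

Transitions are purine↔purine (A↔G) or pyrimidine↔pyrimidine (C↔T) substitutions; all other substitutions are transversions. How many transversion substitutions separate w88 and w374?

8

Mismatches occur at site 3 (A→C, transversion), site 5 (G→C, transversion), site 8 (A→G, transition), site 10 (G→T, transversion), site 13 (C→G, transversion), site 15 (G→A, transition), site 17 (C→A, transversion), site 18 (C→T, transition), site 20 (A→T, transversion), site 37 (C→A, transversion), site 44 (C→G, transversion).
Of the 11 differences, 3 transitions and 8 transversions, so the answer is 8.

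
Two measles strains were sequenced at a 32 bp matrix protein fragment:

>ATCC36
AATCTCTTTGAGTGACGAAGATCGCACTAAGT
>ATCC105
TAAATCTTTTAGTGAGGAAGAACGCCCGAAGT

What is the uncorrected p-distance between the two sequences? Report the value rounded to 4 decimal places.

Differing sites — 1:A/T; 3:T/A; 4:C/A; 10:G/T; 16:C/G; 22:T/A; 26:A/C; 28:T/G.
There are 8 differences over 32 sites, so p = 8/32 = 0.2500.

0.2500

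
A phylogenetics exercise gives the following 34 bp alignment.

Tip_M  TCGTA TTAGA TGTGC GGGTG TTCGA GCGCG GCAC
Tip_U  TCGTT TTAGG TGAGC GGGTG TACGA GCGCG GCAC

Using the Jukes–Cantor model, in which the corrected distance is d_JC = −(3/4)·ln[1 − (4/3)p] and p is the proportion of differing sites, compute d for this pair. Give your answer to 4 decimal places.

0.1280

The sequences differ at positions 5 (A/T), 10 (A/G), 13 (T/A), 22 (T/A).
p = 4/34 = 0.117647.
d = −0.75 · ln(1 − (4/3)·0.117647) = −0.75 · ln(0.843137) = −0.75 · (-0.170626) = 0.1280.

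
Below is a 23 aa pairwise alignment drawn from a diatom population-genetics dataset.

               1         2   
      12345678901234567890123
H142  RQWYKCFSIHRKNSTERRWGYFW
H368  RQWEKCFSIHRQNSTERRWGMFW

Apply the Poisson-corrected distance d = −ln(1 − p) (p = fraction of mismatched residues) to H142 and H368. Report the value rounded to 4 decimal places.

0.1398

Differing sites — 4:Y/E; 12:K/Q; 21:Y/M.
p = 3/23 = 0.130435.
d = −ln(1 − 0.130435) = −ln(0.869565) = 0.1398.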